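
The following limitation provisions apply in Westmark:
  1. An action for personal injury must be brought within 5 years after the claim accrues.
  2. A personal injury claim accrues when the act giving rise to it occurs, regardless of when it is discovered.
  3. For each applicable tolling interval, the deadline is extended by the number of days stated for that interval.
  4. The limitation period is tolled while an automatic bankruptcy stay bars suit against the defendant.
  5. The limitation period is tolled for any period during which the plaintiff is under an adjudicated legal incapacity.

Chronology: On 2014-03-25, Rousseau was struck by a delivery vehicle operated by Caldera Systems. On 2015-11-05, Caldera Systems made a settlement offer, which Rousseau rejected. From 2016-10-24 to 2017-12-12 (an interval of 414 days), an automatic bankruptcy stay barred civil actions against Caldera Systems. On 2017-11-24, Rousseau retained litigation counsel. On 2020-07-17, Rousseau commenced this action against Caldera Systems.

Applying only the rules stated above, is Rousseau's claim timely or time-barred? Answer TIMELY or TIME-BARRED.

The claim accrued on 2014-03-25, when the wrongful act occurred.
5 years from 2014-03-25 is 2019-03-25.
The period was tolled for 414 days by the automatic bankruptcy stay (2016-10-24 to 2017-12-12), pushing the deadline to 2020-05-12.
Nothing else in the chronology tolls or restarts the period.
Filing on 2020-07-17 missed the 2020-05-12 deadline — the action is time-barred.

TIME-BARRED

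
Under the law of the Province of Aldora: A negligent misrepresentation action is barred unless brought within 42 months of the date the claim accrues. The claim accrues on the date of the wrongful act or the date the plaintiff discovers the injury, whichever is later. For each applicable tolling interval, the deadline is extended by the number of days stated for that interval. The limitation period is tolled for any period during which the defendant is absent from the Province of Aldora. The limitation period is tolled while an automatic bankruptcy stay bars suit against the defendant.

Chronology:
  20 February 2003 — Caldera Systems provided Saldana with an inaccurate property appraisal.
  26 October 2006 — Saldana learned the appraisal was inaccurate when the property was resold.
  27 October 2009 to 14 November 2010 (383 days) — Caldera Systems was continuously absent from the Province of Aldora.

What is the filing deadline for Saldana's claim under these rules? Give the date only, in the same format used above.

14 May 2011

Taking the later of the act (20 February 2003) and discovery (26 October 2006), the claim accrued on 26 October 2006.
Adding the 42 months base period to 26 October 2006 gives a deadline of 26 April 2010, before any tolling.
The defendant's absence from the jurisdiction from 27 October 2009 to 14 November 2010 tolled the period for 383 days, extending the deadline to 14 May 2011.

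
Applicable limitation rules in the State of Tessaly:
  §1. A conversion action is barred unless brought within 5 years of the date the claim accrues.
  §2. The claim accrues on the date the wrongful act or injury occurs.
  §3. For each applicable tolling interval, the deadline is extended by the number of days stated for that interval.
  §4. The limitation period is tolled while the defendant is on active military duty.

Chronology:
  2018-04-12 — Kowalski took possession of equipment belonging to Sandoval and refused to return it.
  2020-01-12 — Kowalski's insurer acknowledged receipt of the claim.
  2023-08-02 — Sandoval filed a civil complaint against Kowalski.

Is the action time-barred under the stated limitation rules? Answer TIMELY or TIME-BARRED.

The claim accrued on 2018-04-12, when the wrongful act occurred.
The untolled deadline — 5 years after 2018-04-12 — is 2023-04-12.
None of the other events listed affects the running of the period under the stated rules.
Sandoval filed on 2023-08-02, after the 2023-04-12 deadline, so the action is time-barred.

TIME-BARRED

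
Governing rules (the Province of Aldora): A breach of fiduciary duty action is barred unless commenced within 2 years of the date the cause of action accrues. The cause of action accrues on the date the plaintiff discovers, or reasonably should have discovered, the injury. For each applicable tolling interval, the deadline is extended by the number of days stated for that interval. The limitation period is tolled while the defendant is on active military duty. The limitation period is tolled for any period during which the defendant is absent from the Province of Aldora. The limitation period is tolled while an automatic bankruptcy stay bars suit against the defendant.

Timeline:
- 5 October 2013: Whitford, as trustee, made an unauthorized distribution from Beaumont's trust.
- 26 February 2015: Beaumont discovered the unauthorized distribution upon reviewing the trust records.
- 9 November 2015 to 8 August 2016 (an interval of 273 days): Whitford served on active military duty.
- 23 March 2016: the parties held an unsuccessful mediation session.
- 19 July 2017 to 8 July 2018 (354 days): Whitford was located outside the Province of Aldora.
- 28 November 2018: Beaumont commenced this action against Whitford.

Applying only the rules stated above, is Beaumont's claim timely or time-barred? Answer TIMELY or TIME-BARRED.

TIME-BARRED

Accrual is tied to discovery, so the period began on 26 February 2015 rather than on 5 October 2013 when the act occurred.
The untolled deadline — 2 years after 26 February 2015 — is 26 February 2017.
Because the defendant's active military service ran from 9 November 2015 to 8 August 2016, the deadline is extended by 273 days to 26 November 2017.
The period was tolled for 354 days by the defendant's absence from the jurisdiction (19 July 2017 to 8 July 2018), pushing the deadline to 15 November 2018.
Nothing else in the chronology tolls or restarts the period.
The 28 November 2018 filing falls after the 15 November 2018 deadline; the claim is time-barred.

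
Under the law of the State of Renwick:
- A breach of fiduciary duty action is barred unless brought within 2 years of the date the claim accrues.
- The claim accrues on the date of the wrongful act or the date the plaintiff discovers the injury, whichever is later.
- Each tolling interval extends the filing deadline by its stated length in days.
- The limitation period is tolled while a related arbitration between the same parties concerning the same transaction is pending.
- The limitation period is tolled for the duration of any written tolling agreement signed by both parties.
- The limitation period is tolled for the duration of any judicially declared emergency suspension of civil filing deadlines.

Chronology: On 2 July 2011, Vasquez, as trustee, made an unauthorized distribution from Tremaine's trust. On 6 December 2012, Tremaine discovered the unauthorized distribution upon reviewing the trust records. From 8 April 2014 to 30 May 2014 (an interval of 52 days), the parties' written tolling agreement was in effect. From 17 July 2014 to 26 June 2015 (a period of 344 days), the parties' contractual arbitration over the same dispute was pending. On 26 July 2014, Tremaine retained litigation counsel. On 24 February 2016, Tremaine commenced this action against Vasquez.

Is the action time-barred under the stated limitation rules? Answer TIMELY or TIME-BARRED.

Taking the later of the act (2 July 2011) and discovery (6 December 2012), the claim accrued on 6 December 2012.
2 years from 6 December 2012 is 6 December 2014.
The period was tolled for 52 days by the written tolling agreement (8 April 2014 to 30 May 2014), pushing the deadline to 27 January 2015.
The period was tolled for 344 days by the pending related arbitration (17 July 2014 to 26 June 2015), pushing the deadline to 6 January 2016.
None of the other events listed affects the running of the period under the stated rules.
Tremaine filed on 24 February 2016, after the 6 January 2016 deadline, so the action is time-barred.

TIME-BARRED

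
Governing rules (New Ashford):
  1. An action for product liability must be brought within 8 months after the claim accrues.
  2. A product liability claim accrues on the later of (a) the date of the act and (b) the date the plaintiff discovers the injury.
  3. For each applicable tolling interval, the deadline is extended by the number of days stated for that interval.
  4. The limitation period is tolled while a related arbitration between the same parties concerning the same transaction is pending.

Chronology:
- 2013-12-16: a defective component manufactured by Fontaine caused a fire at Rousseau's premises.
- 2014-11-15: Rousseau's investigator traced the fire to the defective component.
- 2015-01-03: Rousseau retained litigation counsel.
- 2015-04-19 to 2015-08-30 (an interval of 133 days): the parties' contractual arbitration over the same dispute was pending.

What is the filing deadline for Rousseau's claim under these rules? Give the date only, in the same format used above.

2015-11-25

The claim accrued on 2014-11-15 — the later of the 2013-12-16 act and the 2014-11-15 discovery.
Adding the 8 months base period to 2014-11-15 gives a deadline of 2015-07-15, before any tolling.
The period was tolled for 133 days by the pending related arbitration (2015-04-19 to 2015-08-30), pushing the deadline to 2015-11-25.
None of the other events listed affects the running of the period under the stated rules.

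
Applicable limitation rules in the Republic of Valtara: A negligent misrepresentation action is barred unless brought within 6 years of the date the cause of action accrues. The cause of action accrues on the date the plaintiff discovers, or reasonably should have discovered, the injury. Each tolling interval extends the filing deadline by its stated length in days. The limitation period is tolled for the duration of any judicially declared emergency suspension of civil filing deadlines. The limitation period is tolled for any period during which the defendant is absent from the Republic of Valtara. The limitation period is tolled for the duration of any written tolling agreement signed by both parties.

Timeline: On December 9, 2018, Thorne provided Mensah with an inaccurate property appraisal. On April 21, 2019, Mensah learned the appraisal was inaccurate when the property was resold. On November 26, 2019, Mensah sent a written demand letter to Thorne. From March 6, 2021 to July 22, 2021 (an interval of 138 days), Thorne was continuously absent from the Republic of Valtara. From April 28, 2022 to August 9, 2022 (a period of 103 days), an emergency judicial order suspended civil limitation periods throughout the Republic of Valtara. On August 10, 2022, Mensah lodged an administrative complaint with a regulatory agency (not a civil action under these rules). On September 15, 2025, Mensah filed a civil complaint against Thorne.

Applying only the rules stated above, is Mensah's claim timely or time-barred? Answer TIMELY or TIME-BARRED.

TIMELY

Under the discovery rule, the claim accrued on April 21, 2019, when Mensah discovered the injury — not on the December 9, 2018 date of the underlying act.
6 years from April 21, 2019 is April 21, 2025.
The defendant's absence from the jurisdiction from March 6, 2021 to July 22, 2021 tolled the period for 138 days, extending the deadline to September 6, 2025.
The period was tolled for 103 days by the emergency suspension of filing deadlines (April 28, 2022 to August 9, 2022), pushing the deadline to December 18, 2025.
Nothing else in the chronology tolls or restarts the period.
The September 15, 2025 filing precedes the December 18, 2025 deadline; the claim is timely.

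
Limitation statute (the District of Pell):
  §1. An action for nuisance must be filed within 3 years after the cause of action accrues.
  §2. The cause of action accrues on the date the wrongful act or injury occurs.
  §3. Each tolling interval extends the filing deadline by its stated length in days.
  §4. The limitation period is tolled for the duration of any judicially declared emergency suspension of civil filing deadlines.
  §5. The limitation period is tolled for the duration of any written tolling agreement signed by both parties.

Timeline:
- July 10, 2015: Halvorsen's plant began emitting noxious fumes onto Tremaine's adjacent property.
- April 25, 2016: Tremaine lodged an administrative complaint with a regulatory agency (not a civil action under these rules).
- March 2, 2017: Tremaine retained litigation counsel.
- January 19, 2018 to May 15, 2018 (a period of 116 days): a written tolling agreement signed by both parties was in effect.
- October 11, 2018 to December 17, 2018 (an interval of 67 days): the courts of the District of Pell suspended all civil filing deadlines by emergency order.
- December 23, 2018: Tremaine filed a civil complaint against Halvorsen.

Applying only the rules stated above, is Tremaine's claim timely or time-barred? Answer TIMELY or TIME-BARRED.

The cause of action accrued on July 10, 2015, the date of the act.
3 years from July 10, 2015 is July 10, 2018.
Because the written tolling agreement ran from January 19, 2018 to May 15, 2018, the deadline is extended by 116 days to November 3, 2018.
The emergency suspension of filing deadlines from October 11, 2018 to December 17, 2018 tolled the period for 67 days, extending the deadline to January 9, 2019.
None of the other events listed affects the running of the period under the stated rules.
The December 23, 2018 filing precedes the January 9, 2019 deadline; the claim is timely.

TIMELY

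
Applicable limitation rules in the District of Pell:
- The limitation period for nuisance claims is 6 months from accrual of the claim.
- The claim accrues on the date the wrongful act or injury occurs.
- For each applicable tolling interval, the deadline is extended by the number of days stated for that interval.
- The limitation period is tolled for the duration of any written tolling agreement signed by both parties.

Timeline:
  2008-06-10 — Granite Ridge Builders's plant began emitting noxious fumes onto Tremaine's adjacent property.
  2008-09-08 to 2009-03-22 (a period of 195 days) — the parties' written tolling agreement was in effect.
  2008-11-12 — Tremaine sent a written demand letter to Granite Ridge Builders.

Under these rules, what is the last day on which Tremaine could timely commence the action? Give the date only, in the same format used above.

The claim accrued on 2008-06-10, when the wrongful act occurred.
Adding the 6 months base period to 2008-06-10 gives a deadline of 2008-12-10, before any tolling.
Because the written tolling agreement ran from 2008-09-08 to 2009-03-22, the deadline is extended by 195 days to 2009-06-23.
The other events in the timeline have no effect on the limitation period under the stated rules.

2009-06-23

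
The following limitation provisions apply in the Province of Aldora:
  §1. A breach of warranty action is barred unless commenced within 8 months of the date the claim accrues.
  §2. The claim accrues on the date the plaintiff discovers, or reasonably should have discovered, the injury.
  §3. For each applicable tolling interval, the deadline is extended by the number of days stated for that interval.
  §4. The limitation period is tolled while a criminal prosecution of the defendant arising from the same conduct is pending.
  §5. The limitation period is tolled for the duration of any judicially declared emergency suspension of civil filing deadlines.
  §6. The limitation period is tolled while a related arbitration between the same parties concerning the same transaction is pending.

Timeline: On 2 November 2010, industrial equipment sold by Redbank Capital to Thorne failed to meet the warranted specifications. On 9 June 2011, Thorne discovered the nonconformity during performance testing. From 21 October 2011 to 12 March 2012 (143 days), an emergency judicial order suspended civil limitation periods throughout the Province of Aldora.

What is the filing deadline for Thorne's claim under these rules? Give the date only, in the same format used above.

1 July 2012

Accrual is tied to discovery, so the period began on 9 June 2011 rather than on 2 November 2010 when the act occurred.
Adding the 8 months base period to 9 June 2011 gives a deadline of 9 February 2012, before any tolling.
The emergency suspension of filing deadlines from 21 October 2011 to 12 March 2012 tolled the period for 143 days, extending the deadline to 1 July 2012.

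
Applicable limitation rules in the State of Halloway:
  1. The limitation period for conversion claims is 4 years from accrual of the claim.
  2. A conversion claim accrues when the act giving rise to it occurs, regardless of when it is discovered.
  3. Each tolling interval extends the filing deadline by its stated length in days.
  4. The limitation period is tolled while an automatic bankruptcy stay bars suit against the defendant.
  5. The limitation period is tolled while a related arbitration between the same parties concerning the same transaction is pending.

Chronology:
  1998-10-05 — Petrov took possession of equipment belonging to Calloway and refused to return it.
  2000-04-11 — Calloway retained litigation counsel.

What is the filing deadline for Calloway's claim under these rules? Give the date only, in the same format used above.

The claim accrued on 1998-10-05, the date of the act.
The untolled deadline — 4 years after 1998-10-05 — is 2002-10-05.
The other events in the timeline have no effect on the limitation period under the stated rules.

2002-10-05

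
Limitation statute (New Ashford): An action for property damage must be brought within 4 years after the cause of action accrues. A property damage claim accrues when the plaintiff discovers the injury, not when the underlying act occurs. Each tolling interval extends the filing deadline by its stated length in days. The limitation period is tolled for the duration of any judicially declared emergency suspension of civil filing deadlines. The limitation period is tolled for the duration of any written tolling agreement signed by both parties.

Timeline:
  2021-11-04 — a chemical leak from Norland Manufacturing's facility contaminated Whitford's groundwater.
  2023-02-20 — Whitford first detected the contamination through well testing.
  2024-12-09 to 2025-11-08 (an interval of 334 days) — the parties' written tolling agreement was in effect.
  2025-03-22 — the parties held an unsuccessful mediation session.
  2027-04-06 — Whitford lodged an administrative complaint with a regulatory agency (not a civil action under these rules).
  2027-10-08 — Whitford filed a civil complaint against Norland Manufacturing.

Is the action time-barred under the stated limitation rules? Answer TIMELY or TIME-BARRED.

TIMELY

The claim did not accrue until Whitford discovered the injury on 2023-02-20; the 2021-11-04 act date does not start the clock under the stated rule.
The untolled deadline — 4 years after 2023-02-20 — is 2027-02-20.
The written tolling agreement from 2024-12-09 to 2025-11-08 tolled the period for 334 days, extending the deadline to 2028-01-20.
None of the other events listed affects the running of the period under the stated rules.
Whitford filed on 2027-10-08, before the 2028-01-20 deadline, so the action is timely.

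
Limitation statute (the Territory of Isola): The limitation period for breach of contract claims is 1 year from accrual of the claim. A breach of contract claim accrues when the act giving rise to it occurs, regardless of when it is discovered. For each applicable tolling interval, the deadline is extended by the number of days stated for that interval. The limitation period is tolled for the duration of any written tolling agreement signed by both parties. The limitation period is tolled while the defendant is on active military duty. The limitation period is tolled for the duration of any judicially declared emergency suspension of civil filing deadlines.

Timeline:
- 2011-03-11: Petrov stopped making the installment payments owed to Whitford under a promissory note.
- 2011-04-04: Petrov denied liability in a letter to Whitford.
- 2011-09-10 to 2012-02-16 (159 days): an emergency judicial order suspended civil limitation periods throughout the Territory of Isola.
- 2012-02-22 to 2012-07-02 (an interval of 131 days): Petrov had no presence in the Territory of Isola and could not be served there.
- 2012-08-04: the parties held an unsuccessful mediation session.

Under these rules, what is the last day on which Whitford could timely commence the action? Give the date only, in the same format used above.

The claim accrued on 2011-03-11, the date of the act.
1 year from 2011-03-11 is 2012-03-11.
The emergency suspension of filing deadlines from 2011-09-10 to 2012-02-16 tolled the period for 159 days, extending the deadline to 2012-08-17.
The defendant's absence from the jurisdiction from 2012-02-22 to 2012-07-02 does not toll the period, because no stated rule makes the defendant's absence a tolling event.
Nothing else in the chronology tolls or restarts the period.

2012-08-17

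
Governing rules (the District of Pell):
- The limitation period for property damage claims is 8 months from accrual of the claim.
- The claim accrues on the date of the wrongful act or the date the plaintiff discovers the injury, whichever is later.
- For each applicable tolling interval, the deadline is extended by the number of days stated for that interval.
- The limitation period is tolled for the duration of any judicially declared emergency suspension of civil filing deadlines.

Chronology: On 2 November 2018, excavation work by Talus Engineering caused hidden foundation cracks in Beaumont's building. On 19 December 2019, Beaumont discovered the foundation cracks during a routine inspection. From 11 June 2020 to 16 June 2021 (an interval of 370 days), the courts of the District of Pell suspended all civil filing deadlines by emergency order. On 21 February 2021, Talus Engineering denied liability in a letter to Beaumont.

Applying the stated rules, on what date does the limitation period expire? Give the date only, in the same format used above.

Because discovery on 19 December 2019 post-dates the 2 November 2018 act, accrual under the later-of rule falls on 19 December 2019.
8 months from 19 December 2019 is 19 August 2020.
Because the emergency suspension of filing deadlines ran from 11 June 2020 to 16 June 2021, the deadline is extended by 370 days to 24 August 2021.
None of the other events listed affects the running of the period under the stated rules.

24 August 2021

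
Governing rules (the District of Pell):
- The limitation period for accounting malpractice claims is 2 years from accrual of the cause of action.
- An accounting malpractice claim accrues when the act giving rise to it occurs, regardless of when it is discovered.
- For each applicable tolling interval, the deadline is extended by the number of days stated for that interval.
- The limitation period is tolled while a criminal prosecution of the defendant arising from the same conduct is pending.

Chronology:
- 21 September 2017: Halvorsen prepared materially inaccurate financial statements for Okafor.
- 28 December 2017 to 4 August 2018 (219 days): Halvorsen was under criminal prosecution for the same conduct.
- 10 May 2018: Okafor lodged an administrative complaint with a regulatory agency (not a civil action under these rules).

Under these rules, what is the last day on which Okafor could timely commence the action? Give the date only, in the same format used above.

The claim accrued on 21 September 2017, when the wrongful act occurred.
Adding the 2 years base period to 21 September 2017 gives a deadline of 21 September 2019, before any tolling.
The pending criminal prosecution from 28 December 2017 to 4 August 2018 tolled the period for 219 days, extending the deadline to 27 April 2020.
Nothing else in the chronology tolls or restarts the period.

27 April 2020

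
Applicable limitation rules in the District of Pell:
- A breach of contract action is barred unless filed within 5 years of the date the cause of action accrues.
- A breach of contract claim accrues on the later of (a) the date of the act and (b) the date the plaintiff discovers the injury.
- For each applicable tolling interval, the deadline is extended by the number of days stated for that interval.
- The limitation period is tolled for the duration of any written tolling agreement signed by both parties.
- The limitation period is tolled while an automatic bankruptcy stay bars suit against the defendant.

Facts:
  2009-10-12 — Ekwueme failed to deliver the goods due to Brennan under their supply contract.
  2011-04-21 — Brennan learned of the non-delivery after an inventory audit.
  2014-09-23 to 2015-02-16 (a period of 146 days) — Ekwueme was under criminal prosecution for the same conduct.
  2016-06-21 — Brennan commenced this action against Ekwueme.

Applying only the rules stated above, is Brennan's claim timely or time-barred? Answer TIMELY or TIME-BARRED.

TIME-BARRED

Because discovery on 2011-04-21 post-dates the 2009-10-12 act, accrual under the later-of rule falls on 2011-04-21.
5 years from 2011-04-21 is 2016-04-21.
Although a criminal prosecution ran from 2014-09-23 to 2015-02-16, the stated rules do not make that a tolling event, so it is disregarded.
Filing on 2016-06-21 missed the 2016-04-21 deadline — the action is time-barred.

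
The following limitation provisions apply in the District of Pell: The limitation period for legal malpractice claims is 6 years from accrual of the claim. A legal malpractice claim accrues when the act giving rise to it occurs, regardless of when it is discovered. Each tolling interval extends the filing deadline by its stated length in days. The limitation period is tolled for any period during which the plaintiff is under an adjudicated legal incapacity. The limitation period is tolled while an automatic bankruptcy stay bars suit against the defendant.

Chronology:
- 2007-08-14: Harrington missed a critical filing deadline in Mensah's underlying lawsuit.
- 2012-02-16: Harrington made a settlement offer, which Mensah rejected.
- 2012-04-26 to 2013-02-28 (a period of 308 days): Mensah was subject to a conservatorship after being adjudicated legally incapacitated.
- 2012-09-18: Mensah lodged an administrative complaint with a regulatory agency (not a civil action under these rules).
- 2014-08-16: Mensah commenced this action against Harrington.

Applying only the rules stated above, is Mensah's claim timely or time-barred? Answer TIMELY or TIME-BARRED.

TIME-BARRED

The claim accrued on 2007-08-14, when the wrongful act occurred.
6 years from 2007-08-14 is 2013-08-14.
The period was tolled for 308 days by the plaintiff's legal incapacity (2012-04-26 to 2013-02-28), pushing the deadline to 2014-06-18.
Nothing else in the chronology tolls or restarts the period.
Mensah filed on 2014-08-16, after the 2014-06-18 deadline, so the action is time-barred.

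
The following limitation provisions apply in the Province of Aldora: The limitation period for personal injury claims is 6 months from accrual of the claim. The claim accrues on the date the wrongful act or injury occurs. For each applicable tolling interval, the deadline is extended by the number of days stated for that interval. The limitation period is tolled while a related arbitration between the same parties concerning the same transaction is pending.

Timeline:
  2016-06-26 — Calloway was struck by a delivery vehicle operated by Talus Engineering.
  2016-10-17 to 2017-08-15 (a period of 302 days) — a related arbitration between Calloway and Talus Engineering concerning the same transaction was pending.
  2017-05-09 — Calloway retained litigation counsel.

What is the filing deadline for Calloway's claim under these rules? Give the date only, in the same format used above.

2017-10-24

The claim accrued on 2016-06-26, when the wrongful act occurred.
6 months from 2016-06-26 is 2016-12-26.
The period was tolled for 302 days by the pending related arbitration (2016-10-17 to 2017-08-15), pushing the deadline to 2017-10-24.
The other events in the timeline have no effect on the limitation period under the stated rules.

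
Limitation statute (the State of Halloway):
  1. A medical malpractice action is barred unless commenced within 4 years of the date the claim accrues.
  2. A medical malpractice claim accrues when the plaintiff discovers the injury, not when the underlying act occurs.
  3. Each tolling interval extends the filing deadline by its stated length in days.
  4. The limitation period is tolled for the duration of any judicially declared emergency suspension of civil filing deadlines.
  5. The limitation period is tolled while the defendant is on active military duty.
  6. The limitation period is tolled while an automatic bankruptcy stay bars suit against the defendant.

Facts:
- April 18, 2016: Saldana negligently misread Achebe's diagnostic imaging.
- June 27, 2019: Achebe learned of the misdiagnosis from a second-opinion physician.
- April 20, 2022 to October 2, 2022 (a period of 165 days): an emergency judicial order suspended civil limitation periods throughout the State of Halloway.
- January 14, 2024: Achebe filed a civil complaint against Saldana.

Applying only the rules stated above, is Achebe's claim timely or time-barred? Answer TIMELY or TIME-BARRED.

The claim did not accrue until Achebe discovered the injury on June 27, 2019; the April 18, 2016 act date does not start the clock under the stated rule.
Adding the 4 years base period to June 27, 2019 gives a deadline of June 27, 2023, before any tolling.
The period was tolled for 165 days by the emergency suspension of filing deadlines (April 20, 2022 to October 2, 2022), pushing the deadline to December 9, 2023.
Achebe filed on January 14, 2024, after the December 9, 2023 deadline, so the action is time-barred.

TIME-BARRED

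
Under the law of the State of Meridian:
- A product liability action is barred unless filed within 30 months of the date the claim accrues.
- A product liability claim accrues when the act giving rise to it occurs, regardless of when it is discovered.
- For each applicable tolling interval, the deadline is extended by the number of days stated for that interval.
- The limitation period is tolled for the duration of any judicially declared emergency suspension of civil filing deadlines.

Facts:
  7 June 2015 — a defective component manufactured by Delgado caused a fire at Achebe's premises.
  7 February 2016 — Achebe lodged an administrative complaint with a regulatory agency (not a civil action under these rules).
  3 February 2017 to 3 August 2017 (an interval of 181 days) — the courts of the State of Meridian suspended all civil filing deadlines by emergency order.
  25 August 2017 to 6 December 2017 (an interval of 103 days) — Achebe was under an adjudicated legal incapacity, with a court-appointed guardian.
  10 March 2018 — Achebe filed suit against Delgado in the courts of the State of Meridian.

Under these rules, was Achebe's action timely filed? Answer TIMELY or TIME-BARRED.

The limitation period began to run on 7 June 2015.
30 months from 7 June 2015 is 7 December 2017.
The period was tolled for 181 days by the emergency suspension of filing deadlines (3 February 2017 to 3 August 2017), pushing the deadline to 6 June 2018.
No stated provision tolls the period for the plaintiff's incapacity, so the interval from 25 August 2017 to 6 December 2017 has no effect on the deadline.
Nothing else in the chronology tolls or restarts the period.
Filing on 10 March 2018 beat the 6 June 2018 deadline — the action is timely.

TIMELY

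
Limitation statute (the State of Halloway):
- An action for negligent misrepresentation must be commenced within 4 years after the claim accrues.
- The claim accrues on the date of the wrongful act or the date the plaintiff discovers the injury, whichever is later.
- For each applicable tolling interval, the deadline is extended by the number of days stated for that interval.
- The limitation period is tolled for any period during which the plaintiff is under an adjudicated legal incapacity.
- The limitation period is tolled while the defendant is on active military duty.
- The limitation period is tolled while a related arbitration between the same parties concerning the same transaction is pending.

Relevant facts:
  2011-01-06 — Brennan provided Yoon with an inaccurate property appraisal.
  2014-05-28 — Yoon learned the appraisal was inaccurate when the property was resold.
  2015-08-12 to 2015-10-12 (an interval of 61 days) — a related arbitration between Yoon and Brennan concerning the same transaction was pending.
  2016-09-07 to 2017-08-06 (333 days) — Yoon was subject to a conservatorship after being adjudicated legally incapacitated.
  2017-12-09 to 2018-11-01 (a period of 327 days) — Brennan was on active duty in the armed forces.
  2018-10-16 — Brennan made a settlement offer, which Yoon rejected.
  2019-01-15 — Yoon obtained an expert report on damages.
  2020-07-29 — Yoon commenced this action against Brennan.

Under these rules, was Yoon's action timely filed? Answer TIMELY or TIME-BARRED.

Taking the later of the act (2011-01-06) and discovery (2014-05-28), the claim accrued on 2014-05-28.
Adding the 4 years base period to 2014-05-28 gives a deadline of 2018-05-28, before any tolling.
The period was tolled for 61 days by the pending related arbitration (2015-08-12 to 2015-10-12), pushing the deadline to 2018-07-28.
Because the plaintiff's legal incapacity ran from 2016-09-07 to 2017-08-06, the deadline is extended by 333 days to 2019-06-26.
Because the defendant's active military service ran from 2017-12-09 to 2018-11-01, the deadline is extended by 327 days to 2020-05-18.
None of the other events listed affects the running of the period under the stated rules.
Yoon filed on 2020-07-29, after the 2020-05-18 deadline, so the action is time-barred.

TIME-BARRED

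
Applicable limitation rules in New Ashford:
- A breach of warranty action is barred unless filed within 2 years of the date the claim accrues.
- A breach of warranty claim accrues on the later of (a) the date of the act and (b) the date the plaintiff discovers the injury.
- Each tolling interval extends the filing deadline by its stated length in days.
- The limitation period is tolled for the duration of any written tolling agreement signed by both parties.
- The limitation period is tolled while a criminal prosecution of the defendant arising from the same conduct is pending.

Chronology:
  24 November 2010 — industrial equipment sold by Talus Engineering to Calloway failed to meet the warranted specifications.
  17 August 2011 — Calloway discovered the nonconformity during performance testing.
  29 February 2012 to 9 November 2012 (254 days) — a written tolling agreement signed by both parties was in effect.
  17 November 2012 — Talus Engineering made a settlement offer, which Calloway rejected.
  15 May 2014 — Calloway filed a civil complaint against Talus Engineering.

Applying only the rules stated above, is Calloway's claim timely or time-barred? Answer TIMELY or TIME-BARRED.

TIME-BARRED

Taking the later of the act (24 November 2010) and discovery (17 August 2011), the claim accrued on 17 August 2011.
Adding the 2 years base period to 17 August 2011 gives a deadline of 17 August 2013, before any tolling.
Because the written tolling agreement ran from 29 February 2012 to 9 November 2012, the deadline is extended by 254 days to 28 April 2014.
Nothing else in the chronology tolls or restarts the period.
The 15 May 2014 filing falls after the 28 April 2014 deadline; the claim is time-barred.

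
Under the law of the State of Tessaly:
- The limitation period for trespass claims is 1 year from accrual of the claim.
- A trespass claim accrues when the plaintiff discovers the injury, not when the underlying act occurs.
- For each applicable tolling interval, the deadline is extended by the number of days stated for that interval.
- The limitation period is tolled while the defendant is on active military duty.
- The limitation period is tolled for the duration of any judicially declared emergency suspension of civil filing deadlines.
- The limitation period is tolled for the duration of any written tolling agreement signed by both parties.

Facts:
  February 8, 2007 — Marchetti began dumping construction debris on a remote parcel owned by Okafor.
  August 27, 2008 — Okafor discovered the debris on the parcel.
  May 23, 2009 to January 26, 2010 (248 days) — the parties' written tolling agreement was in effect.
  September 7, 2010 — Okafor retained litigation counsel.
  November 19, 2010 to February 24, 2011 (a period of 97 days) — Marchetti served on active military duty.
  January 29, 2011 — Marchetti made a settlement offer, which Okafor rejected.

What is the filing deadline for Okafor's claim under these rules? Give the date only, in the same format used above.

Under the discovery rule, the claim accrued on August 27, 2008, when Okafor discovered the injury — not on the February 8, 2007 date of the underlying act.
1 year from August 27, 2008 is August 27, 2009.
Because the written tolling agreement ran from May 23, 2009 to January 26, 2010, the deadline is extended by 248 days to May 2, 2010.
The defendant's active military service starting November 19, 2010 came too late — the period had run on May 2, 2010 — and so does not extend the deadline.
None of the other events listed affects the running of the period under the stated rules.

May 2, 2010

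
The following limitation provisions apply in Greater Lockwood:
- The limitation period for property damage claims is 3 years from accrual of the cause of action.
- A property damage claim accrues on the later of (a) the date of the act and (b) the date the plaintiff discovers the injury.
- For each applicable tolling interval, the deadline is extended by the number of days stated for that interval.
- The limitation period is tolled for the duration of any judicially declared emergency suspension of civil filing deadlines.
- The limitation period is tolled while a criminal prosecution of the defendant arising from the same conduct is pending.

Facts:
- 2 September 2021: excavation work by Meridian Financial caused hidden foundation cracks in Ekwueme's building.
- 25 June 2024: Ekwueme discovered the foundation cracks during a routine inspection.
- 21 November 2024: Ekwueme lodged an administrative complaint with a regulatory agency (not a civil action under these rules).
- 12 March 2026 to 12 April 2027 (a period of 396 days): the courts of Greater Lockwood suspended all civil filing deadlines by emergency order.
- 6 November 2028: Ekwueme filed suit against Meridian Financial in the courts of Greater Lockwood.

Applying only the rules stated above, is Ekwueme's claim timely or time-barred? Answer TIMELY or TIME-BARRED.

TIME-BARRED

Taking the later of the act (2 September 2021) and discovery (25 June 2024), the claim accrued on 25 June 2024.
The untolled deadline — 3 years after 25 June 2024 — is 25 June 2027.
Because the emergency suspension of filing deadlines ran from 12 March 2026 to 12 April 2027, the deadline is extended by 396 days to 25 July 2028.
The other events in the timeline have no effect on the limitation period under the stated rules.
Ekwueme filed on 6 November 2028, after the 25 July 2028 deadline, so the action is time-barred.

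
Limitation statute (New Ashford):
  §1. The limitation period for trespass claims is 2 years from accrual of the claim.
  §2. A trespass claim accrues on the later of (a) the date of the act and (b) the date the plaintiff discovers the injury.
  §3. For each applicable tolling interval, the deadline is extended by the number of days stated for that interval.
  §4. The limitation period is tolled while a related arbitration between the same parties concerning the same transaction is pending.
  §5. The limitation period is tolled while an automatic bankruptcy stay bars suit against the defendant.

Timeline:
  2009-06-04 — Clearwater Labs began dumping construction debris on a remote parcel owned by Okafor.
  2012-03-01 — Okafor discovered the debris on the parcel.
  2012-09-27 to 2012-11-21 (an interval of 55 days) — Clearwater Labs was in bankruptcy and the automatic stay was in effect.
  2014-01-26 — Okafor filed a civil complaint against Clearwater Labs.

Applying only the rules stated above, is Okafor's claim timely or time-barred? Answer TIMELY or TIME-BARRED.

TIMELY

Taking the later of the act (2009-06-04) and discovery (2012-03-01), the claim accrued on 2012-03-01.
2 years from 2012-03-01 is 2014-03-01.
Because the automatic bankruptcy stay ran from 2012-09-27 to 2012-11-21, the deadline is extended by 55 days to 2014-04-25.
Okafor filed on 2014-01-26, before the 2014-04-25 deadline, so the action is timely.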